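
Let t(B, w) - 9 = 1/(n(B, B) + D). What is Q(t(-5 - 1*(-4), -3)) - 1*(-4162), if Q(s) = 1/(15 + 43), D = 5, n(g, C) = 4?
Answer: 241397/58 ≈ 4162.0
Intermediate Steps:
t(B, w) = 82/9 (t(B, w) = 9 + 1/(4 + 5) = 9 + 1/9 = 82/9)
Q(s) = 1/58
Q(t(-5 - 1*(-4), -3)) - 1*(-4162) = 1/58 - 1*(-4162) = 1/58 + 4162 = 241397/58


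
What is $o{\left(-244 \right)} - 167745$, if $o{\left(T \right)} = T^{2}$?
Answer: $-108209$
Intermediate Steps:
$o{\left(-244 \right)} - 167745 = \left(-244\right)^{2} - 167745 = 59536 - 167745 = -108209$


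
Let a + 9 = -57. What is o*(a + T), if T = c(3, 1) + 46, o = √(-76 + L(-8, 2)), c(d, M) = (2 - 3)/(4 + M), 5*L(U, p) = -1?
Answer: -101*I*√1905/25 ≈ -176.33*I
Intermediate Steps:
a = -66 (a = -9 - 57 = -66)
L(U, p) = -⅕ (L(U, p) = (⅕)*(-1) = -⅕)
c(d, M) = -1/(4 + M)
o = I*√1905/5 (o = √(-76 - ⅕) = √(-381/5) = I*√1905/5 ≈ 8.7293*I)
T = 229/5 (T = -1/(4 + 1) + 46 = -1/5 + 46 = -1*⅕ + 46 = -⅕ + 46 = 229/5 ≈ 45.800)
o*(a + T) = (I*√1905/5)*(-66 + 229/5) = (I*√1905/5)*(-101/5) = -101*I*√1905/25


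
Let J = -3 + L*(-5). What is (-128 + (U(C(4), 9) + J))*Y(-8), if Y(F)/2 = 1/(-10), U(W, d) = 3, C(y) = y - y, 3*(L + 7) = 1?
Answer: 284/15 ≈ 18.933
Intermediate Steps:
L = -20/3 (L = -7 + (⅓)*1 = -7 + ⅓ = -20/3 ≈ -6.6667)
C(y) = 0
J = 91/3 (J = -3 - 20/3*(-5) = -3 + 100/3 = 91/3 ≈ 30.333)
Y(F) = -⅕ (Y(F) = 2/(-10) = 2*(-⅒) = -⅕)
(-128 + (U(C(4), 9) + J))*Y(-8) = (-128 + (3 + 91/3))*(-⅕) = (-128 + 100/3)*(-⅕) = -284/3*(-⅕) = 284/15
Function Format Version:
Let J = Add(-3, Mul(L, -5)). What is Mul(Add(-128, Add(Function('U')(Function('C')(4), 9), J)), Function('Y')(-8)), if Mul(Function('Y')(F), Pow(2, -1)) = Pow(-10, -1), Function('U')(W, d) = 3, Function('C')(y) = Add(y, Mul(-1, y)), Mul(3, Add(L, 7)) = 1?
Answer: Rational(284, 15) ≈ 18.933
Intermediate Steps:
L = Rational(-20, 3) (L = Add(-7, Mul(Rational(1, 3), 1)) = Add(-7, Rational(1, 3)) = Rational(-20, 3) ≈ -6.6667)
Function('C')(y) = 0
J = Rational(91, 3) (J = Add(-3, Mul(Rational(-20, 3), -5)) = Add(-3, Rational(100, 3)) = Rational(91, 3) ≈ 30.333)
Function('Y')(F) = Rational(-1, 5) (Function('Y')(F) = Mul(2, Pow(-10, -1)) = Mul(2, Rational(-1, 10)) = Rational(-1, 5))
Mul(Add(-128, Add(Function('U')(Function('C')(4), 9), J)), Function('Y')(-8)) = Mul(Add(-128, Add(3, Rational(91, 3))), Rational(-1, 5)) = Mul(Add(-128, Rational(100, 3)), Rational(-1, 5)) = Mul(Rational(-284, 3), Rational(-1, 5)) = Rational(284, 15)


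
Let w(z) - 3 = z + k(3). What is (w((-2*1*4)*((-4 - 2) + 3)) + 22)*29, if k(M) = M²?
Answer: 1682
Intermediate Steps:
w(z) = 12 + z (w(z) = 3 + (z + 3²) = 3 + (z + 9) = 3 + (9 + z) = 12 + z)
(w((-2*1*4)*((-4 - 2) + 3)) + 22)*29 = ((12 + (-2*1*4)*((-4 - 2) + 3)) + 22)*29 = ((12 + (-2*4)*(-6 + 3)) + 22)*29 = ((12 - 8*(-3)) + 22)*29 = ((12 + 24) + 22)*29 = (36 + 22)*29 = 58*29 = 1682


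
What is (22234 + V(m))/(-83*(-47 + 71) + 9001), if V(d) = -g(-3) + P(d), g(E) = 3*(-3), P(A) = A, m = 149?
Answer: 22392/7009 ≈ 3.1947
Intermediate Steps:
g(E) = -9
V(d) = 9 + d (V(d) = -1*(-9) + d = 9 + d)
(22234 + V(m))/(-83*(-47 + 71) + 9001) = (22234 + (9 + 149))/(-83*(-47 + 71) + 9001) = (22234 + 158)/(-83*24 + 9001) = 22392/(-1992 + 9001) = 22392/7009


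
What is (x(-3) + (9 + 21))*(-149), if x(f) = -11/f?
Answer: -15049/3 ≈ -5016.3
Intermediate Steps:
(x(-3) + (9 + 21))*(-149) = (-11/(-3) + (9 + 21))*(-149) = (-11*(-1/3) + 30)*(-149) = (11/3 + 30)*(-149) = (101/3)*(-149) = -15049/3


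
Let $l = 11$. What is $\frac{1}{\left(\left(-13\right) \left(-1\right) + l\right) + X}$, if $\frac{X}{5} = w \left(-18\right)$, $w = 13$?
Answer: $- \frac{1}{1146} \approx -0.0008726$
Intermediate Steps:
$X = -1170$ ($X = 5 \cdot 13 \left(-18\right) = 5 \left(-234\right) = -1170$)
$\frac{1}{\left(\left(-13\right) \left(-1\right) + l\right) + X} = \frac{1}{\left(\left(-13\right) \left(-1\right) + 11\right) - 1170} = \frac{1}{\left(13 + 11\right) - 1170} = \frac{1}{24 - 1170} = \frac{1}{-1146} = - \frac{1}{1146}$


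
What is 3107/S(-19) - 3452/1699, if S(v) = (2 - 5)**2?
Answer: 5247725/15291 ≈ 343.19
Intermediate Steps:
S(v) = 9 (S(v) = (-3)**2 = 9)
3107/S(-19) - 3452/1699 = 3107/9 - 3452/1699 = 5247725/15291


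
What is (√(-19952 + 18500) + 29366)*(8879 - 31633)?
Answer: -668193964 - 500588*I*√3 ≈ -6.6819e+8 - 8.6704e+5*I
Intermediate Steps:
(√(-19952 + 18500) + 29366)*(8879 - 31633) = (√(-1452) + 29366)*(-22754) = (22*I*√3 + 29366)*(-22754) = (29366 + 22*I*√3)*(-22754) = -668193964 - 500588*I*√3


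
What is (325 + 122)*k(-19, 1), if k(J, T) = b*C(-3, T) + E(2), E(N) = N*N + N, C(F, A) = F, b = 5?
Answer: -4023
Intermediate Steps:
E(N) = N + N**2 (E(N) = N**2 + N = N + N**2)
k(J, T) = -9 (k(J, T) = 5*(-3) + 2*(1 + 2) = -15 + 2*3 = -15 + 6 = -9)
(325 + 122)*k(-19, 1) = (325 + 122)*(-9) = 447*(-9) = -4023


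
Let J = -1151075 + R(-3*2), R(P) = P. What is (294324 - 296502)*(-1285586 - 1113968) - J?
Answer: 5227379693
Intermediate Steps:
J = -1151081 (J = -1151075 - 3*2 = -1151075 - 6 = -1151081)
(294324 - 296502)*(-1285586 - 1113968) - J = (294324 - 296502)*(-1285586 - 1113968) - 1*(-1151081) = -2178*(-2399554) + 1151081 = 5226228612 + 1151081 = 5227379693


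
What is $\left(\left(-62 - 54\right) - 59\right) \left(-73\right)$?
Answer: $12775$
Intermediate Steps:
$\left(\left(-62 - 54\right) - 59\right) \left(-73\right) = \left(-116 - 59\right) \left(-73\right) = \left(-175\right) \left(-73\right) = 12775$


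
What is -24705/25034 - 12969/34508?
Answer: -588593043/431936636 ≈ -1.3627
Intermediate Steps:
-24705/25034 - 12969/34508 = -588593043/431936636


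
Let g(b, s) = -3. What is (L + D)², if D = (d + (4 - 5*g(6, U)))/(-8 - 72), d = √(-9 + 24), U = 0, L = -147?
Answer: (11779 + √15)²/6400 ≈ 21693.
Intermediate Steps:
d = √15 ≈ 3.8730
D = -19/80 - √15/80 (D = (√15 + (4 - 5*(-3)))/(-8 - 72) = (√15 + (4 + 15))/(-80) = (√15 + 19)*(-1/80) = (19 + √15)*(-1/80) = -19/80 - √15/80 ≈ -0.28591)
(L + D)² = (-147 + (-19/80 - √15/80))² = (-11779/80 - √15/80)²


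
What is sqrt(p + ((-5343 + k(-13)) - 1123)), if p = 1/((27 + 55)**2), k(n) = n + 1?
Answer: I*sqrt(43558071)/82 ≈ 80.486*I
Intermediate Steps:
k(n) = 1 + n
p = 1/6724 (p = 1/(82**2) = 1/6724 ≈ 0.00014872)
sqrt(p + ((-5343 + k(-13)) - 1123)) = sqrt(1/6724 + ((-5343 + (1 - 13)) - 1123)) = sqrt(1/6724 + ((-5343 - 12) - 1123)) = sqrt(1/6724 + (-5355 - 1123)) = sqrt(1/6724 - 6478) = sqrt(-43558071/6724) = I*sqrt(43558071)/82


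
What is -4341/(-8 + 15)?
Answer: -4341/7 ≈ -620.14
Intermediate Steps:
-4341/(-8 + 15) = -4341/7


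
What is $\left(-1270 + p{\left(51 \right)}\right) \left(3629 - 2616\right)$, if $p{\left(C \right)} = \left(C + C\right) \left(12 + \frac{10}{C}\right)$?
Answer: $-26338$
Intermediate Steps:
$p{\left(C \right)} = 2 C \left(12 + \frac{10}{C}\right)$
$\left(-1270 + p{\left(51 \right)}\right) \left(3629 - 2616\right) = \left(-1270 + \left(20 + 24 \cdot 51\right)\right) \left(3629 - 2616\right) = \left(-1270 + \left(20 + 1224\right)\right) 1013 = \left(-1270 + 1244\right) 1013 = \left(-26\right) 1013 = -26338$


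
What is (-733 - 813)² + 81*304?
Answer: 2414740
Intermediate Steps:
(-733 - 813)² + 81*304 = (-1546)² + 24624 = 2390116 + 24624 = 2414740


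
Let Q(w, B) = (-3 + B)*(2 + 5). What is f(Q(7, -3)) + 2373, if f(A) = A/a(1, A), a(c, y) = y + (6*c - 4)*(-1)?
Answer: 52227/22 ≈ 2374.0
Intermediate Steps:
Q(w, B) = -21 + 7*B (Q(w, B) = (-3 + B)*7 = -21 + 7*B)
a(c, y) = 4 + y - 6*c (a(c, y) = y + (-4 + 6*c)*(-1) = y + (4 - 6*c) = 4 + y - 6*c)
f(A) = A/(-2 + A) (f(A) = A/(4 + A - 6*1) = A/(4 + A - 6) = A/(-2 + A))
f(Q(7, -3)) + 2373 = (-21 + 7*(-3))/(-2 + (-21 + 7*(-3))) + 2373 = (-21 - 21)/(-2 + (-21 - 21)) + 2373 = -42/(-2 - 42) + 2373 = -42/(-44) + 2373 = -42*(-1/44) + 2373 = 21/22 + 2373 = 52227/22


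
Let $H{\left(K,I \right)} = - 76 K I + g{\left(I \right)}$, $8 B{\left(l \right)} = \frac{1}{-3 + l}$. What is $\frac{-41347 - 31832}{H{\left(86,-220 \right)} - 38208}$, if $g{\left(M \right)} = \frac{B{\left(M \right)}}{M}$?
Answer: $- \frac{28721293920}{549358965761} \approx -0.052281$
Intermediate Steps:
$B{\left(l \right)} = \frac{1}{8 \left(-3 + l\right)}$
$g{\left(M \right)} = \frac{1}{8 M \left(-3 + M\right)}$ ($g{\left(M \right)} = \frac{\frac{1}{8} \frac{1}{-3 + M}}{M} = \frac{1}{8 M \left(-3 + M\right)}$)
$H{\left(K,I \right)} = - 76 I K + \frac{1}{8 I \left(-3 + I\right)}$ ($H{\left(K,I \right)} = - 76 K I + \frac{1}{8 I \left(-3 + I\right)} = - 76 I K + \frac{1}{8 I \left(-3 + I\right)}$)
$\frac{-41347 - 31832}{H{\left(86,-220 \right)} - 38208} = \frac{-41347 - 31832}{\frac{1 - 52288 \left(-220\right)^{2} \left(-3 - 220\right)}{8 \left(-220\right) \left(-3 - 220\right)} - 38208} = - \frac{73179}{\frac{1}{8} \left(- \frac{1}{220}\right) \frac{1}{-223} \left(1 - 52288 \cdot 48400 \left(-223\right)\right) - 38208} = - \frac{73179}{\frac{1}{8} \left(- \frac{1}{220}\right) \left(- \frac{1}{223}\right) \left(1 + 564354841600\right) - 38208} = - \frac{73179}{\frac{1}{8} \left(- \frac{1}{220}\right) \left(- \frac{1}{223}\right) 564354841601 - 38208} = - \frac{73179}{\frac{564354841601}{392480} - 38208} = - \frac{73179}{\frac{549358965761}{392480}} = \left(-73179\right) \frac{392480}{549358965761} = - \frac{28721293920}{549358965761}$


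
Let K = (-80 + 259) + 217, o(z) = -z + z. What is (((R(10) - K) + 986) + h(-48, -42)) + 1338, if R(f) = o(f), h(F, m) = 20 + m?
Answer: 1906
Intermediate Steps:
o(z) = 0
K = 396 (K = 179 + 217 = 396)
R(f) = 0
(((R(10) - K) + 986) + h(-48, -42)) + 1338 = (((0 - 1*396) + 986) + (20 - 42)) + 1338 = (((0 - 396) + 986) - 22) + 1338 = ((-396 + 986) - 22) + 1338 = (590 - 22) + 1338 = 568 + 1338 = 1906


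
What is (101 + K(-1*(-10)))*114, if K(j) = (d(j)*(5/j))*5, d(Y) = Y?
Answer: 14364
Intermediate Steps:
K(j) = 25 (K(j) = (j*(5/j))*5 = 5*5 = 25)
(101 + K(-1*(-10)))*114 = (101 + 25)*114 = 126*114 = 14364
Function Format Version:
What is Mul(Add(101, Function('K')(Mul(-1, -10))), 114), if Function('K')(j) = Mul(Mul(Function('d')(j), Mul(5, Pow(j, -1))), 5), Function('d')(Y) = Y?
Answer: 14364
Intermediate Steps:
Function('K')(j) = 25 (Function('K')(j) = Mul(Mul(j, Mul(5, Pow(j, -1))), 5) = Mul(5, 5) = 25)
Mul(Add(101, Function('K')(Mul(-1, -10))), 114) = Mul(Add(101, 25), 114) = Mul(126, 114) = 14364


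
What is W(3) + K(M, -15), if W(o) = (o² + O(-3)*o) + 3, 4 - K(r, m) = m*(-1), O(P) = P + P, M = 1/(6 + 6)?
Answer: -17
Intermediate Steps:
M = 1/12 ≈ 0.083333
O(P) = 2*P
K(r, m) = 4 + m (K(r, m) = 4 - m*(-1) = 4 - (-1)*m = 4 + m)
W(o) = 3 + o² - 6*o (W(o) = (o² + (2*(-3))*o) + 3 = (o² - 6*o) + 3 = 3 + o² - 6*o)
W(3) + K(M, -15) = (3 + 3² - 6*3) + (4 - 15) = (3 + 9 - 18) - 11 = -6 - 11 = -17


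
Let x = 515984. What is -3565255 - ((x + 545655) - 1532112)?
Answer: -3094782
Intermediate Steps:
-3565255 - ((x + 545655) - 1532112) = -3565255 - ((515984 + 545655) - 1532112) = -3565255 - (1061639 - 1532112) = -3565255 - 1*(-470473) = -3565255 + 470473 = -3094782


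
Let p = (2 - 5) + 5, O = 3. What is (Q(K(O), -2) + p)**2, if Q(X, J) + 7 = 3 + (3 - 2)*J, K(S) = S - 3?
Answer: 16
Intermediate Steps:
K(S) = -3 + S
p = 2 (p = -3 + 5 = 2)
Q(X, J) = -4 + J (Q(X, J) = -7 + (3 + (3 - 2)*J) = -7 + (3 + 1*J) = -7 + (3 + J) = -4 + J)
(Q(K(O), -2) + p)**2 = ((-4 - 2) + 2)**2 = (-6 + 2)**2 = (-4)**2 = 16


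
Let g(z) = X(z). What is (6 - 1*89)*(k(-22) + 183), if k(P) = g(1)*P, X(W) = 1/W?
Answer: -13363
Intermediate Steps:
g(z) = 1/z
k(P) = P (k(P) = P/1 = 1*P = P)
(6 - 1*89)*(k(-22) + 183) = (6 - 1*89)*(-22 + 183) = (6 - 89)*161 = -83*161 = -13363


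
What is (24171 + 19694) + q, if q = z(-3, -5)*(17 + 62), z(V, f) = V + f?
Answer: 43233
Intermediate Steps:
q = -632 (q = (-3 - 5)*(17 + 62) = -8*79 = -632)
(24171 + 19694) + q = (24171 + 19694) - 632 = 43865 - 632 = 43233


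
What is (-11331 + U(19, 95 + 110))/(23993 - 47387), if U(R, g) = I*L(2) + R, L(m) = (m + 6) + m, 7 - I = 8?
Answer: 1887/3899 ≈ 0.48397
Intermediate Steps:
I = -1 (I = 7 - 1*8 = 7 - 8 = -1)
L(m) = 6 + 2*m (L(m) = (6 + m) + m = 6 + 2*m)
U(R, g) = -10 + R (U(R, g) = -(6 + 2*2) + R = -(6 + 4) + R = -1*10 + R = -10 + R)
(-11331 + U(19, 95 + 110))/(23993 - 47387) = (-11331 + (-10 + 19))/(23993 - 47387) = (-11331 + 9)/(-23394) = -11322*(-1/23394) = 1887/3899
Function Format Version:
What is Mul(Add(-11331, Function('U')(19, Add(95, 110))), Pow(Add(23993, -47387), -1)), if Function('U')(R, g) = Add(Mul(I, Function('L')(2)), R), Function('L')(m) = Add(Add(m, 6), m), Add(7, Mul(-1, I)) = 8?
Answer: Rational(1887, 3899) ≈ 0.48397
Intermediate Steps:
I = -1 (I = Add(7, Mul(-1, 8)) = Add(7, -8) = -1)
Function('L')(m) = Add(6, Mul(2, m)) (Function('L')(m) = Add(Add(6, m), m) = Add(6, Mul(2, m)))
Function('U')(R, g) = Add(-10, R) (Function('U')(R, g) = Add(Mul(-1, Add(6, Mul(2, 2))), R) = Add(Mul(-1, Add(6, 4)), R) = Add(Mul(-1, 10), R) = Add(-10, R))
Mul(Add(-11331, Function('U')(19, Add(95, 110))), Pow(Add(23993, -47387), -1)) = Mul(Add(-11331, Add(-10, 19)), Pow(Add(23993, -47387), -1)) = Mul(Add(-11331, 9), Pow(-23394, -1)) = Mul(-11322, Rational(-1, 23394)) = Rational(1887, 3899)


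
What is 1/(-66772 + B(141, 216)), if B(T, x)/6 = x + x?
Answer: -1/64180 ≈ -1.5581e-5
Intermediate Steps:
B(T, x) = 12*x (B(T, x) = 6*(x + x) = 6*(2*x) = 12*x)
1/(-66772 + B(141, 216)) = 1/(-66772 + 12*216) = 1/(-66772 + 2592) = 1/(-64180) = -1/64180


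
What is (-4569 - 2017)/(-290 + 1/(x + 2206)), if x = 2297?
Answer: 29656758/1305869 ≈ 22.710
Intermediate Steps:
(-4569 - 2017)/(-290 + 1/(x + 2206)) = (-4569 - 2017)/(-290 + 1/(2297 + 2206)) = -6586/(-290 + 1/4503) = -6586/(-1305869/4503) = -6586*(-4503/1305869) = 29656758/1305869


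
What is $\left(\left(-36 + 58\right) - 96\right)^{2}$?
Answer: $5476$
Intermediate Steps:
$\left(\left(-36 + 58\right) - 96\right)^{2} = \left(22 - 96\right)^{2} = \left(-74\right)^{2} = 5476$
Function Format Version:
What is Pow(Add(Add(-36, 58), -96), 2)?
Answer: 5476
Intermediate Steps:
Pow(Add(Add(-36, 58), -96), 2) = Pow(Add(22, -96), 2) = Pow(-74, 2) = 5476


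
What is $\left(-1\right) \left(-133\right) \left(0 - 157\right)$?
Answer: $-20881$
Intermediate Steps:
$\left(-1\right) \left(-133\right) \left(0 - 157\right) = 133 \left(-157\right) = -20881$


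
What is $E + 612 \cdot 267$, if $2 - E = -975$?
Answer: $164381$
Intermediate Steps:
$E = 977$ ($E = 2 - -975 = 2 + 975 = 977$)
$E + 612 \cdot 267 = 977 + 612 \cdot 267 = 977 + 163404 = 164381$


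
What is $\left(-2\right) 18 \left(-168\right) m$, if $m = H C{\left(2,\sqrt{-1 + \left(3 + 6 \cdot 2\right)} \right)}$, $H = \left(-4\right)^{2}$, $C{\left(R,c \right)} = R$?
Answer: $193536$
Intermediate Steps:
$H = 16$
$m = 32$ ($m = 16 \cdot 2 = 32$)
$\left(-2\right) 18 \left(-168\right) m = \left(-2\right) 18 \left(-168\right) 32 = \left(-36\right) \left(-168\right) 32 = 6048 \cdot 32 = 193536$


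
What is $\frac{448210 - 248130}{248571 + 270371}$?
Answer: $\frac{100040}{259471} \approx 0.38555$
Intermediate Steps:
$\frac{448210 - 248130}{248571 + 270371} = \frac{200080}{518942} = 200080 \cdot \frac{1}{518942} = \frac{100040}{259471}$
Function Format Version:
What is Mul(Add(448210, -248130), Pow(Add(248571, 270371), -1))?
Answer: Rational(100040, 259471) ≈ 0.38555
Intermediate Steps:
Mul(Add(448210, -248130), Pow(Add(248571, 270371), -1)) = Mul(200080, Pow(518942, -1)) = Mul(200080, Rational(1, 518942)) = Rational(100040, 259471)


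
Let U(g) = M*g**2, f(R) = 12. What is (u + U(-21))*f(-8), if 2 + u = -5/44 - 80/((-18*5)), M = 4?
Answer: 698059/33 ≈ 21153.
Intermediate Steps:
u = -485/396 (u = -2 + (-5/44 - 80/((-18*5))) = -2 + (-5*1/44 - 80/(-90)) = -2 + (-5/44 - 80*(-1/90)) = -2 + (-5/44 + 8/9) = -2 + 307/396 = -485/396 ≈ -1.2247)
U(g) = 4*g**2
(u + U(-21))*f(-8) = (-485/396 + 4*(-21)**2)*12 = (-485/396 + 4*441)*12 = (-485/396 + 1764)*12 = (698059/396)*12 = 698059/33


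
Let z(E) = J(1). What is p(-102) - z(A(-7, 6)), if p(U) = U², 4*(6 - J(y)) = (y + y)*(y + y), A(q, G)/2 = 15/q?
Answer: 10399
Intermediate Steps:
A(q, G) = 30/q (A(q, G) = 2*(15/q) = 30/q)
J(y) = 6 - y² (J(y) = 6 - (y + y)*(y + y)/4 = 6 - 2*y*2*y/4 = 6 - y²)
z(E) = 5 (z(E) = 6 - 1*1² = 6 - 1*1 = 6 - 1 = 5)
p(-102) - z(A(-7, 6)) = (-102)² - 1*5 = 10404 - 5 = 10399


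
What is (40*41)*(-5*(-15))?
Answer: 123000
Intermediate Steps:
(40*41)*(-5*(-15)) = 1640*75 = 123000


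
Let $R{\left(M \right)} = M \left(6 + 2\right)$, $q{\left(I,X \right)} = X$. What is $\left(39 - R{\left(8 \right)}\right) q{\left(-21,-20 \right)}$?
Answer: $500$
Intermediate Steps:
$R{\left(M \right)} = 8 M$ ($R{\left(M \right)} = M 8 = 8 M$)
$\left(39 - R{\left(8 \right)}\right) q{\left(-21,-20 \right)} = \left(39 - 8 \cdot 8\right) \left(-20\right) = \left(39 - 64\right) \left(-20\right) = \left(-25\right) \left(-20\right) = 500$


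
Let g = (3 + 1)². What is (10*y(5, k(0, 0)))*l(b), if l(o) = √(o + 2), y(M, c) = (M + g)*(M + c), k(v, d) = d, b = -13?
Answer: 1050*I*√11 ≈ 3482.5*I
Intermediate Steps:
g = 16 (g = 4² = 16)
y(M, c) = (16 + M)*(M + c) (y(M, c) = (M + 16)*(M + c) = (16 + M)*(M + c))
l(o) = √(2 + o)
(10*y(5, k(0, 0)))*l(b) = (10*(5² + 16*5 + 16*0 + 5*0))*√(2 - 13) = (10*(25 + 80 + 0 + 0))*√(-11) = (10*105)*(I*√11) = 1050*(I*√11) = 1050*I*√11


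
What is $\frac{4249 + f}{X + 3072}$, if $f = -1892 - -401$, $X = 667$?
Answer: $\frac{2758}{3739} \approx 0.73763$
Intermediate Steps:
$f = -1491$ ($f = -1892 + 401 = -1491$)
$\frac{4249 + f}{X + 3072} = \frac{4249 - 1491}{667 + 3072} = \frac{2758}{3739}$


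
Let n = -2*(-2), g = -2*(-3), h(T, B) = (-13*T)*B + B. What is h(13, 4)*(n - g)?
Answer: 1344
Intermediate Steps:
h(T, B) = B - 13*B*T (h(T, B) = -13*B*T + B = B - 13*B*T)
g = 6
n = 4
h(13, 4)*(n - g) = (4*(1 - 13*13))*(4 - 1*6) = (4*(1 - 169))*(4 - 6) = (4*(-168))*(-2) = -672*(-2) = 1344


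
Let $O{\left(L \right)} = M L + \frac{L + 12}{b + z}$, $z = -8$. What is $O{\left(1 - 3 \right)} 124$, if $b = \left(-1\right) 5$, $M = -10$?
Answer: $\frac{31000}{13} \approx 2384.6$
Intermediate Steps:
$b = -5$
$O{\left(L \right)} = - \frac{12}{13} - \frac{131 L}{13}$ ($O{\left(L \right)} = - 10 L + \frac{L + 12}{-5 - 8} = - 10 L + \frac{12 + L}{-13} = - 10 L + \left(12 + L\right) \left(- \frac{1}{13}\right) = - 10 L - \left(\frac{12}{13} + \frac{L}{13}\right) = - \frac{12}{13} - \frac{131 L}{13}$)
$O{\left(1 - 3 \right)} 124 = \left(- \frac{12}{13} - \frac{131 \left(1 - 3\right)}{13}\right) 124 = \left(- \frac{12}{13} - - \frac{262}{13}\right) 124 = \left(- \frac{12}{13} + \frac{262}{13}\right) 124 = \frac{250}{13} \cdot 124 = \frac{31000}{13}$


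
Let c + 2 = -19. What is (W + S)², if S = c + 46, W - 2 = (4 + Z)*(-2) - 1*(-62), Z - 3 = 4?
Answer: 4489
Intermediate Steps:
c = -21 (c = -2 - 19 = -21)
Z = 7 (Z = 3 + 4 = 7)
W = 42 (W = 2 + ((4 + 7)*(-2) - 1*(-62)) = 2 + (11*(-2) + 62) = 2 + (-22 + 62) = 2 + 40 = 42)
S = 25 (S = -21 + 46 = 25)
(W + S)² = (42 + 25)² = 67² = 4489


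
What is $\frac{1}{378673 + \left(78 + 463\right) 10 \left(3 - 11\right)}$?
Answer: $\frac{1}{335393} \approx 2.9816 \cdot 10^{-6}$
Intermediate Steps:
$\frac{1}{378673 + \left(78 + 463\right) 10 \left(3 - 11\right)} = \frac{1}{378673 + 541 \cdot 10 \left(-8\right)} = \frac{1}{378673 + 541 \left(-80\right)} = \frac{1}{378673 - 43280} = \frac{1}{335393}$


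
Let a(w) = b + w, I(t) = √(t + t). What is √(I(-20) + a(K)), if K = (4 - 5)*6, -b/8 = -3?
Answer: √(18 + 2*I*√10) ≈ 4.3057 + 0.73443*I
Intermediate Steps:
b = 24 (b = -8*(-3) = 24)
I(t) = √2*√t (I(t) = √(2*t) = √2*√t)
K = -6 (K = -1*6 = -6)
a(w) = 24 + w
√(I(-20) + a(K)) = √(√2*√(-20) + (24 - 6)) = √(√2*(2*I*√5) + 18) = √(2*I*√10 + 18) = √(18 + 2*I*√10)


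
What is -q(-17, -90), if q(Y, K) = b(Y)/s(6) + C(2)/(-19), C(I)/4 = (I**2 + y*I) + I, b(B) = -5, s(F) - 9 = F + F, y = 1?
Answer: 767/399 ≈ 1.9223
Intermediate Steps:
s(F) = 9 + 2*F (s(F) = 9 + (F + F) = 9 + 2*F)
C(I) = 4*I**2 + 8*I (C(I) = 4*((I**2 + 1*I) + I) = 4*((I**2 + I) + I) = 4*((I + I**2) + I) = 4*(I**2 + 2*I) = 4*I**2 + 8*I)
q(Y, K) = -767/399 (q(Y, K) = -5/(9 + 2*6) + (4*2*(2 + 2))/(-19) = -5/(9 + 12) + (4*2*4)*(-1/19) = -5/21 + 32*(-1/19) = -5*1/21 - 32/19 = -5/21 - 32/19 = -767/399)
-q(-17, -90) = -1*(-767/399) = 767/399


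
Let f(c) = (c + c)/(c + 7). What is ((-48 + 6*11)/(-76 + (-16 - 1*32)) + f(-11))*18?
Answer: 2988/31 ≈ 96.387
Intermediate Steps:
f(c) = 2*c/(7 + c) (f(c) = (2*c)/(7 + c) = 2*c/(7 + c))
((-48 + 6*11)/(-76 + (-16 - 1*32)) + f(-11))*18 = ((-48 + 6*11)/(-76 + (-16 - 1*32)) + 2*(-11)/(7 - 11))*18 = ((-48 + 66)/(-76 + (-16 - 32)) + 2*(-11)/(-4))*18 = (18/(-76 - 48) + 2*(-11)*(-1/4))*18 = (18/(-124) + 11/2)*18 = (18*(-1/124) + 11/2)*18 = (-9/62 + 11/2)*18 = (166/31)*18 = 2988/31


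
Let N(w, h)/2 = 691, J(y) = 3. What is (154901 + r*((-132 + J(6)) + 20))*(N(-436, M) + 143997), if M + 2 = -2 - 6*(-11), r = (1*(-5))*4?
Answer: 22836278699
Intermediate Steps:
r = -20 (r = -5*4 = -20)
M = 62 (M = -2 + (-2 - 6*(-11)) = -2 + (-2 + 66) = -2 + 64 = 62)
N(w, h) = 1382 (N(w, h) = 2*691 = 1382)
(154901 + r*((-132 + J(6)) + 20))*(N(-436, M) + 143997) = (154901 - 20*((-132 + 3) + 20))*(1382 + 143997) = (154901 - 20*(-129 + 20))*145379 = (154901 - 20*(-109))*145379 = (154901 + 2180)*145379 = 157081*145379 = 22836278699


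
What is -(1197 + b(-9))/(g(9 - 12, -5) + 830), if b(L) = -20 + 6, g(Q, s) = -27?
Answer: -1183/803 ≈ -1.4732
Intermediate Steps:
b(L) = -14
-(1197 + b(-9))/(g(9 - 12, -5) + 830) = -(1197 - 14)/(-27 + 830) = -1183/803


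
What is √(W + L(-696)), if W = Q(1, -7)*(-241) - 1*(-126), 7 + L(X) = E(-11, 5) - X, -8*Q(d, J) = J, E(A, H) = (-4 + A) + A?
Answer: 5*√370/4 ≈ 24.044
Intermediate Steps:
E(A, H) = -4 + 2*A
Q(d, J) = -J/8
L(X) = -33 - X (L(X) = -7 + ((-4 + 2*(-11)) - X) = -7 + ((-4 - 22) - X) = -7 + (-26 - X) = -33 - X)
W = -679/8 (W = -⅛*(-7)*(-241) - 1*(-126) = (7/8)*(-241) + 126 = -1687/8 + 126 = -679/8 ≈ -84.875)
√(W + L(-696)) = √(-679/8 + (-33 - 1*(-696))) = √(-679/8 + (-33 + 696)) = √(-679/8 + 663) = √(4625/8) = 5*√370/4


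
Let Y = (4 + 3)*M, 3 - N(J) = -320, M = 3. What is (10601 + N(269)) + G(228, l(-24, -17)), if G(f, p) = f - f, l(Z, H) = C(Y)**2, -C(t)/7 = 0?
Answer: 10924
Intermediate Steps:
N(J) = 323 (N(J) = 3 - 1*(-320) = 3 + 320 = 323)
Y = 21 (Y = (4 + 3)*3 = 7*3 = 21)
C(t) = 0 (C(t) = -7*0 = 0)
l(Z, H) = 0 (l(Z, H) = 0**2 = 0)
G(f, p) = 0
(10601 + N(269)) + G(228, l(-24, -17)) = (10601 + 323) + 0 = 10924 + 0 = 10924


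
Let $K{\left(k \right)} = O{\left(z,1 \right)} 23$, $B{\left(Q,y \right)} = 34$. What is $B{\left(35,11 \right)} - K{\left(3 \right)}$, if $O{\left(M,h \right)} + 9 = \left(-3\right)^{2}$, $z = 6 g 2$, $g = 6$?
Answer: $34$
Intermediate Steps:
$z = 72$ ($z = 6 \cdot 6 \cdot 2 = 36 \cdot 2 = 72$)
$O{\left(M,h \right)} = 0$ ($O{\left(M,h \right)} = -9 + \left(-3\right)^{2} = -9 + 9 = 0$)
$K{\left(k \right)} = 0$ ($K{\left(k \right)} = 0 \cdot 23 = 0$)
$B{\left(35,11 \right)} - K{\left(3 \right)} = 34 - 0 = 34 + 0 = 34$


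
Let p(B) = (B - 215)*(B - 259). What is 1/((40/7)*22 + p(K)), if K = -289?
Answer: 7/1934224 ≈ 3.6190e-6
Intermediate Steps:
p(B) = (-259 + B)*(-215 + B) (p(B) = (-215 + B)*(-259 + B) = (-259 + B)*(-215 + B))
1/((40/7)*22 + p(K)) = 1/((40/7)*22 + (55685 + (-289)² - 474*(-289))) = 1/(((⅐)*40)*22 + (55685 + 83521 + 136986)) = 1/((40/7)*22 + 276192) = 1/(880/7 + 276192) = 1/(1934224/7) = 7/1934224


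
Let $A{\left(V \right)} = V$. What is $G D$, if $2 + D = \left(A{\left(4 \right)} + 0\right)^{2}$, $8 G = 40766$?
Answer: $\frac{142681}{2} \approx 71341.0$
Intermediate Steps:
$G = \frac{20383}{4}$ ($G = \frac{1}{8} \cdot 40766 = \frac{20383}{4} \approx 5095.8$)
$D = 14$ ($D = -2 + \left(4 + 0\right)^{2} = -2 + 4^{2} = -2 + 16 = 14$)
$G D = \frac{20383}{4} \cdot 14 = \frac{142681}{2}$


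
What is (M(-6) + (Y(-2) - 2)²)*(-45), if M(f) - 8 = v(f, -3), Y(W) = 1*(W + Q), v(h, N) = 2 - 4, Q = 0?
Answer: -990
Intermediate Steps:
v(h, N) = -2
Y(W) = W (Y(W) = 1*(W + 0) = 1*W = W)
M(f) = 6 (M(f) = 8 - 2 = 6)
(M(-6) + (Y(-2) - 2)²)*(-45) = (6 + (-2 - 2)²)*(-45) = (6 + (-4)²)*(-45) = (6 + 16)*(-45) = 22*(-45) = -990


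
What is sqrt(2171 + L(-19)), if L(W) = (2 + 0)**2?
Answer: 5*sqrt(87) ≈ 46.637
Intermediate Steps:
L(W) = 4 (L(W) = 2**2 = 4)
sqrt(2171 + L(-19)) = sqrt(2171 + 4) = sqrt(2175) = 5*sqrt(87)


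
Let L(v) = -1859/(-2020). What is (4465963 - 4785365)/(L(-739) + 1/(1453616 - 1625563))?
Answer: -110938835701880/319647453 ≈ -3.4707e+5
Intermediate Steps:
L(v) = 1859/2020 (L(v) = -1859*(-1/2020) = 1859/2020)
(4465963 - 4785365)/(L(-739) + 1/(1453616 - 1625563)) = (4465963 - 4785365)/(1859/2020 + 1/(1453616 - 1625563)) = -319402/(1859/2020 + 1/(-171947)) = -319402/(1859/2020 - 1/171947) = -319402/319647453/347332940 = -319402*347332940/319647453 = -110938835701880/319647453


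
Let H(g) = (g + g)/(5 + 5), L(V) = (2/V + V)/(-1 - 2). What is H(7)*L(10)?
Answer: -119/25 ≈ -4.7600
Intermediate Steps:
L(V) = -2/(3*V) - V/3 (L(V) = (V + 2/V)/(-3) = (V + 2/V)*(-⅓) = -2/(3*V) - V/3)
H(g) = g/5 (H(g) = (2*g)/10 = (2*g)*(⅒) = g/5)
H(7)*L(10) = ((⅕)*7)*((⅓)*(-2 - 1*10²)/10) = 7*((⅓)*(⅒)*(-2 - 1*100))/5 = 7*((⅓)*(⅒)*(-2 - 100))/5 = 7*((⅓)*(⅒)*(-102))/5 = (7/5)*(-17/5) = -119/25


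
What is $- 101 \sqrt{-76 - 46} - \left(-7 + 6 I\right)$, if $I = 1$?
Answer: $1 - 101 i \sqrt{122} \approx 1.0 - 1115.6 i$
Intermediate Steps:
$- 101 \sqrt{-76 - 46} - \left(-7 + 6 I\right) = - 101 \sqrt{-76 - 46} + \left(7 - 6\right) = - 101 \sqrt{-122} + \left(7 - 6\right) = - 101 i \sqrt{122} + 1 = 1 - 101 i \sqrt{122}$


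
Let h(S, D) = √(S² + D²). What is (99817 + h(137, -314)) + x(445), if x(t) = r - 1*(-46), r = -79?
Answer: 99784 + √117365 ≈ 1.0013e+5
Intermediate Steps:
x(t) = -33 (x(t) = -79 - 1*(-46) = -79 + 46 = -33)
h(S, D) = √(D² + S²)
(99817 + h(137, -314)) + x(445) = (99817 + √((-314)² + 137²)) - 33 = (99817 + √(98596 + 18769)) - 33 = (99817 + √117365) - 33 = 99784 + √117365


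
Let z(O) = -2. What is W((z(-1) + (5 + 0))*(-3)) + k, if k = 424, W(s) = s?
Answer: 415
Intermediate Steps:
W((z(-1) + (5 + 0))*(-3)) + k = (-2 + (5 + 0))*(-3) + 424 = (-2 + 5)*(-3) + 424 = 3*(-3) + 424 = -9 + 424 = 415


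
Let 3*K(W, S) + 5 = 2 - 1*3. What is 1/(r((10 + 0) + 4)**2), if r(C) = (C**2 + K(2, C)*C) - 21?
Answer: 1/21609 ≈ 4.6277e-5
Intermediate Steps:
K(W, S) = -2 (K(W, S) = -5/3 + (2 - 1*3)/3 = -5/3 + (2 - 3)/3 = -5/3 + (1/3)*(-1) = -5/3 - 1/3 = -2)
r(C) = -21 + C**2 - 2*C (r(C) = (C**2 - 2*C) - 21 = -21 + C**2 - 2*C)
1/(r((10 + 0) + 4)**2) = 1/((-21 + ((10 + 0) + 4)**2 - 2*((10 + 0) + 4))**2) = 1/((-21 + (10 + 4)**2 - 2*(10 + 4))**2) = 1/((-21 + 14**2 - 2*14)**2) = 1/((-21 + 196 - 28)**2) = 1/(147**2) = 1/21609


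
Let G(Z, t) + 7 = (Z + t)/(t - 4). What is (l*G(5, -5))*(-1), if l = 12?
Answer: 84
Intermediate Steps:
G(Z, t) = -7 + (Z + t)/(-4 + t) (G(Z, t) = -7 + (Z + t)/(t - 4) = -7 + (Z + t)/(-4 + t))
(l*G(5, -5))*(-1) = (12*((28 + 5 - 6*(-5))/(-4 - 5)))*(-1) = (12*((28 + 5 + 30)/(-9)))*(-1) = (12*(-⅑*63))*(-1) = (12*(-7))*(-1) = -84*(-1) = 84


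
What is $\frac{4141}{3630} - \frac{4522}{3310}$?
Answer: $- \frac{54163}{240306} \approx -0.22539$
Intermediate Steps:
$\frac{4141}{3630} - \frac{4522}{3310} = 4141 \cdot \frac{1}{3630} - \frac{2261}{1655} = \frac{4141}{3630} - \frac{2261}{1655} = - \frac{54163}{240306}$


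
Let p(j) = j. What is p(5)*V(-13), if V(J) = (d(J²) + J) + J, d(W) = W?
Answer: 715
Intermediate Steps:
V(J) = J² + 2*J (V(J) = (J² + J) + J = (J + J²) + J = J² + 2*J)
p(5)*V(-13) = 5*(-13*(2 - 13)) = 5*(-13*(-11)) = 5*143 = 715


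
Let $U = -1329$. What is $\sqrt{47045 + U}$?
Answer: $2 \sqrt{11429} \approx 213.81$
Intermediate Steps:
$\sqrt{47045 + U} = \sqrt{47045 - 1329} = \sqrt{45716} = 2 \sqrt{11429}$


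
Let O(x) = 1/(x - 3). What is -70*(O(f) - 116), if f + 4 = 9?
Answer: 8085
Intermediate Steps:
f = 5 (f = -4 + 9 = 5)
O(x) = 1/(-3 + x)
-70*(O(f) - 116) = -70*(1/(-3 + 5) - 116) = -70*(1/2 - 116) = -70*(-231/2) = 8085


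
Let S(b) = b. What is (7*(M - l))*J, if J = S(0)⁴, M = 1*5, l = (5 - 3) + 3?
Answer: 0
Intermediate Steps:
l = 5 (l = 2 + 3 = 5)
M = 5
J = 0 (J = 0⁴ = 0)
(7*(M - l))*J = (7*(5 - 1*5))*0 = (7*(5 - 5))*0 = (7*0)*0 = 0*0 = 0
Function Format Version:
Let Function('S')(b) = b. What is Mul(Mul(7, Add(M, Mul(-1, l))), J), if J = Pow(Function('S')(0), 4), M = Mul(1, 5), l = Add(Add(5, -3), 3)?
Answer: 0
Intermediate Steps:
l = 5 (l = Add(2, 3) = 5)
M = 5
J = 0 (J = Pow(0, 4) = 0)
Mul(Mul(7, Add(M, Mul(-1, l))), J) = Mul(Mul(7, Add(5, Mul(-1, 5))), 0) = Mul(Mul(7, Add(5, -5)), 0) = Mul(Mul(7, 0), 0) = Mul(0, 0) = 0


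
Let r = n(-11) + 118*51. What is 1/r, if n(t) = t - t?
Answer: 1/6018 ≈ 0.00016617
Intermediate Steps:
n(t) = 0
r = 6018 (r = 0 + 118*51 = 0 + 6018 = 6018)
1/r = 1/6018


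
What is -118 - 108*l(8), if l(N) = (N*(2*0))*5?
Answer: -118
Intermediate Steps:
l(N) = 0 (l(N) = (N*0)*5 = 0*5 = 0)
-118 - 108*l(8) = -118 - 108*0 = -118 + 0 = -118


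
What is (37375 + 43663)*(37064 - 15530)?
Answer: 1745072292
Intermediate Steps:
(37375 + 43663)*(37064 - 15530) = 81038*21534 = 1745072292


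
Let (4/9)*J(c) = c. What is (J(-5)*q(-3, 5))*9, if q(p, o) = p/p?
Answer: -405/4 ≈ -101.25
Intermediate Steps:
q(p, o) = 1
J(c) = 9*c/4
(J(-5)*q(-3, 5))*9 = (((9/4)*(-5))*1)*9 = -45/4*1*9 = -45/4*9 = -405/4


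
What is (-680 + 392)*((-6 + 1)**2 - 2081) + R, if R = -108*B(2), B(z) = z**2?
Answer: 591696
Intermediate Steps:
R = -432 (R = -108*2**2 = -108*4 = -432)
(-680 + 392)*((-6 + 1)**2 - 2081) + R = (-680 + 392)*((-6 + 1)**2 - 2081) - 432 = -288*((-5)**2 - 2081) - 432 = -288*(25 - 2081) - 432 = -288*(-2056) - 432 = 592128 - 432 = 591696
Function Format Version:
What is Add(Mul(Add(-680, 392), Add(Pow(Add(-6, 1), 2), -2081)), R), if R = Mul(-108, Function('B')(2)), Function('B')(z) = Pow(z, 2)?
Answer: 591696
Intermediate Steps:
R = -432 (R = Mul(-108, Pow(2, 2)) = Mul(-108, 4) = -432)
Add(Mul(Add(-680, 392), Add(Pow(Add(-6, 1), 2), -2081)), R) = Add(Mul(Add(-680, 392), Add(Pow(Add(-6, 1), 2), -2081)), -432) = Add(Mul(-288, Add(Pow(-5, 2), -2081)), -432) = Add(Mul(-288, Add(25, -2081)), -432) = Add(Mul(-288, -2056), -432) = Add(592128, -432) = 591696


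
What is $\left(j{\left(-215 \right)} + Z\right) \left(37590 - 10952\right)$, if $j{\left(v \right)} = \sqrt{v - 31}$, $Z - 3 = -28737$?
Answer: $-765416292 + 26638 i \sqrt{246} \approx -7.6542 \cdot 10^{8} + 4.178 \cdot 10^{5} i$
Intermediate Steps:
$Z = -28734$ ($Z = 3 - 28737 = -28734$)
$j{\left(v \right)} = \sqrt{-31 + v}$
$\left(j{\left(-215 \right)} + Z\right) \left(37590 - 10952\right) = \left(\sqrt{-31 - 215} - 28734\right) \left(37590 - 10952\right) = \left(\sqrt{-246} - 28734\right) 26638 = \left(i \sqrt{246} - 28734\right) 26638 = \left(-28734 + i \sqrt{246}\right) 26638 = -765416292 + 26638 i \sqrt{246}$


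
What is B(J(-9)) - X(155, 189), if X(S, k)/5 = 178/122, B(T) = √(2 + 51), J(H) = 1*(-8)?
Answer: -445/61 + √53 ≈ -0.014972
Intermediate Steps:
J(H) = -8
B(T) = √53
X(S, k) = 445/61 (X(S, k) = 5*(178/122) = 5*(178*(1/122)) = 5*(89/61) = 445/61)
B(J(-9)) - X(155, 189) = √53 - 1*445/61 = √53 - 445/61 = -445/61 + √53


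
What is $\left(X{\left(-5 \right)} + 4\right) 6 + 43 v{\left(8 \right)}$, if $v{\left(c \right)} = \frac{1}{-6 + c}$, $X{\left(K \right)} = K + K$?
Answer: $- \frac{29}{2} \approx -14.5$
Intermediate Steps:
$X{\left(K \right)} = 2 K$
$\left(X{\left(-5 \right)} + 4\right) 6 + 43 v{\left(8 \right)} = \left(2 \left(-5\right) + 4\right) 6 + \frac{43}{-6 + 8} = \left(-10 + 4\right) 6 + \frac{43}{2} = \left(-6\right) 6 + 43 \cdot \frac{1}{2} = -36 + \frac{43}{2} = - \frac{29}{2}$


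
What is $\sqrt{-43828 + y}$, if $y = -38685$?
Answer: $i \sqrt{82513} \approx 287.25 i$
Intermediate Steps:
$\sqrt{-43828 + y} = \sqrt{-43828 - 38685} = \sqrt{-82513} = i \sqrt{82513}$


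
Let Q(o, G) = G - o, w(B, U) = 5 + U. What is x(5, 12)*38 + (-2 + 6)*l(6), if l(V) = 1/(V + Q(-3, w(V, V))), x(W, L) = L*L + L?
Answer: 29641/5 ≈ 5928.2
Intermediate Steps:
x(W, L) = L + L² (x(W, L) = L² + L = L + L²)
l(V) = 1/(8 + 2*V) (l(V) = 1/(V + ((5 + V) - 1*(-3))) = 1/(V + ((5 + V) + 3)) = 1/(V + (8 + V)) = 1/(8 + 2*V))
x(5, 12)*38 + (-2 + 6)*l(6) = (12*(1 + 12))*38 + (-2 + 6)*(1/(2*(4 + 6))) = (12*13)*38 + 4*((½)/10) = 156*38 + 4*((½)*(⅒)) = 5928 + 4*(1/20) = 5928 + ⅕ = 29641/5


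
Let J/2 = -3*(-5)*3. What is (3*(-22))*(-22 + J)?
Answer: -4488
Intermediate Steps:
J = 90 (J = 2*(-3*(-5)*3) = 2*(15*3) = 2*45 = 90)
(3*(-22))*(-22 + J) = (3*(-22))*(-22 + 90) = -66*68 = -4488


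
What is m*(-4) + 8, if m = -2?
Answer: 16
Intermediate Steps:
m*(-4) + 8 = -2*(-4) + 8 = 8 + 8 = 16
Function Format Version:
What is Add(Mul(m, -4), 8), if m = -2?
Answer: 16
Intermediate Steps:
Add(Mul(m, -4), 8) = Add(Mul(-2, -4), 8) = Add(8, 8) = 16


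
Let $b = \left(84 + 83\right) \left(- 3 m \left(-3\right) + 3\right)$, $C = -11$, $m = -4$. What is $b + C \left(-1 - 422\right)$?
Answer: $-858$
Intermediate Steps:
$b = -5511$ ($b = \left(84 + 83\right) \left(\left(-3\right) \left(-4\right) \left(-3\right) + 3\right) = 167 \left(12 \left(-3\right) + 3\right) = 167 \left(-36 + 3\right) = 167 \left(-33\right) = -5511$)
$b + C \left(-1 - 422\right) = -5511 - 11 \left(-1 - 422\right) = -5511 - -4653 = -5511 + 4653 = -858$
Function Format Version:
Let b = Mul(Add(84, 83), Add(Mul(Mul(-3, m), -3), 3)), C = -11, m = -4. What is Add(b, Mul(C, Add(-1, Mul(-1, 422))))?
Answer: -858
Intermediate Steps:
b = -5511 (b = Mul(Add(84, 83), Add(Mul(Mul(-3, -4), -3), 3)) = Mul(167, Add(Mul(12, -3), 3)) = Mul(167, Add(-36, 3)) = Mul(167, -33) = -5511)
Add(b, Mul(C, Add(-1, Mul(-1, 422)))) = Add(-5511, Mul(-11, Add(-1, Mul(-1, 422)))) = Add(-5511, Mul(-11, Add(-1, -422))) = Add(-5511, Mul(-11, -423)) = Add(-5511, 4653) = -858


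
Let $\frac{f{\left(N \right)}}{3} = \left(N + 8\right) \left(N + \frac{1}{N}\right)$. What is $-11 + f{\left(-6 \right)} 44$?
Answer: $-1639$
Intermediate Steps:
$f{\left(N \right)} = 3 \left(8 + N\right) \left(N + \frac{1}{N}\right)$ ($f{\left(N \right)} = 3 \left(N + 8\right) \left(N + \frac{1}{N}\right) = 3 \left(8 + N\right) \left(N + \frac{1}{N}\right)$)
$-11 + f{\left(-6 \right)} 44 = -11 + \left(3 + 3 \left(-6\right)^{2} + 24 \left(-6\right) + \frac{24}{-6}\right) 44 = -11 + \left(3 + 3 \cdot 36 - 144 + 24 \left(- \frac{1}{6}\right)\right) 44 = -11 + \left(3 + 108 - 144 - 4\right) 44 = -11 - 1628 = -1639$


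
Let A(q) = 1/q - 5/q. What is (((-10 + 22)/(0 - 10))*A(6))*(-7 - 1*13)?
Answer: -16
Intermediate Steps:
A(q) = -4/q (A(q) = 1/q - 5/q = -4/q)
(((-10 + 22)/(0 - 10))*A(6))*(-7 - 1*13) = (((-10 + 22)/(0 - 10))*(-4/6))*(-7 - 1*13) = ((12/(-10))*(-4*⅙))*(-7 - 13) = ((12*(-⅒))*(-⅔))*(-20) = -6/5*(-⅔)*(-20) = (⅘)*(-20) = -16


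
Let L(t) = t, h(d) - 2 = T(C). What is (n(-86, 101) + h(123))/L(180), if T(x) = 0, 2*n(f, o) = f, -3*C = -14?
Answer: -41/180 ≈ -0.22778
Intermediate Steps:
C = 14/3 (C = -1/3*(-14) = 14/3 ≈ 4.6667)
n(f, o) = f/2
h(d) = 2 (h(d) = 2 + 0 = 2)
(n(-86, 101) + h(123))/L(180) = ((1/2)*(-86) + 2)/180 = (-43 + 2)*(1/180) = -41*1/180 = -41/180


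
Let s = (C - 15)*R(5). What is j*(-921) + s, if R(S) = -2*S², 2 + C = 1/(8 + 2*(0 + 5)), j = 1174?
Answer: -9723661/9 ≈ -1.0804e+6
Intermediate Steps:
C = -35/18 (C = -2 + 1/(8 + 2*(0 + 5)) = -2 + 1/(8 + 2*5) = -2 + 1/(8 + 10) = -2 + 1/18 = -35/18 ≈ -1.9444)
s = 7625/9 (s = (-35/18 - 15)*(-2*5²) = -(-305)*25/9 = -305/18*(-50) = 7625/9 ≈ 847.22)
j*(-921) + s = 1174*(-921) + 7625/9 = -1081254 + 7625/9 = -9723661/9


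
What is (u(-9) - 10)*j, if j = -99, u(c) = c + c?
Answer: 2772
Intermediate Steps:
u(c) = 2*c
(u(-9) - 10)*j = (2*(-9) - 10)*(-99) = (-18 - 10)*(-99) = -28*(-99) = 2772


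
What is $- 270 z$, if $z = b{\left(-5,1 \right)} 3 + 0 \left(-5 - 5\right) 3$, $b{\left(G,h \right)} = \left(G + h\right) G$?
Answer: $-16200$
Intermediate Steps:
$b{\left(G,h \right)} = G \left(G + h\right)$
$z = 60$ ($z = - 5 \left(-5 + 1\right) 3 + 0 \left(-5 - 5\right) 3 = \left(-5\right) \left(-4\right) 3 + 0 \left(-10\right) 3 = 20 \cdot 3 + 0 \cdot 3 = 60 + 0 = 60$)
$- 270 z = \left(-270\right) 60 = -16200$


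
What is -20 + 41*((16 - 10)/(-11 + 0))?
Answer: -466/11 ≈ -42.364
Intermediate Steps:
-20 + 41*((16 - 10)/(-11 + 0)) = -20 + 41*(6/(-11)) = -20 + 41*(6*(-1/11)) = -20 + 41*(-6/11) = -20 - 246/11 = -466/11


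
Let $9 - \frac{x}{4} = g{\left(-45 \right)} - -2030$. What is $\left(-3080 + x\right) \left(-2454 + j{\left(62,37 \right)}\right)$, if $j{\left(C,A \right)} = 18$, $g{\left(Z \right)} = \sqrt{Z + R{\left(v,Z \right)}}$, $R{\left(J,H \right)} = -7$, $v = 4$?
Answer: $27195504 + 19488 i \sqrt{13} \approx 2.7196 \cdot 10^{7} + 70265.0 i$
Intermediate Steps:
$g{\left(Z \right)} = \sqrt{-7 + Z}$ ($g{\left(Z \right)} = \sqrt{Z - 7} = \sqrt{-7 + Z}$)
$x = -8084 - 8 i \sqrt{13}$ ($x = 36 - 4 \left(\sqrt{-7 - 45} - -2030\right) = 36 - 4 \left(\sqrt{-52} + 2030\right) = 36 - 4 \left(2 i \sqrt{13} + 2030\right) = 36 - 4 \left(2030 + 2 i \sqrt{13}\right) = 36 - \left(8120 + 8 i \sqrt{13}\right) = -8084 - 8 i \sqrt{13} \approx -8084.0 - 28.844 i$)
$\left(-3080 + x\right) \left(-2454 + j{\left(62,37 \right)}\right) = \left(-3080 - \left(8084 + 8 i \sqrt{13}\right)\right) \left(-2454 + 18\right) = \left(-11164 - 8 i \sqrt{13}\right) \left(-2436\right) = 27195504 + 19488 i \sqrt{13}$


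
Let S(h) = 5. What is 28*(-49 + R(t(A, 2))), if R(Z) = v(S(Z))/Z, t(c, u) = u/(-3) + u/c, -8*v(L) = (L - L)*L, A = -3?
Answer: -1372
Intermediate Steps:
v(L) = 0 (v(L) = -(L - L)*L/8 = -0*L = -1/8*0 = 0)
t(c, u) = -u/3 + u/c (t(c, u) = u*(-1/3) + u/c = -u/3 + u/c)
R(Z) = 0 (R(Z) = 0/Z = 0)
28*(-49 + R(t(A, 2))) = 28*(-49 + 0) = 28*(-49) = -1372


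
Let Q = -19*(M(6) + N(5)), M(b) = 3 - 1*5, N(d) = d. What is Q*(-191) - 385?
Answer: 10502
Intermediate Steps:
M(b) = -2 (M(b) = 3 - 5 = -2)
Q = -57 (Q = -19*(-2 + 5) = -19*3 = -57)
Q*(-191) - 385 = -57*(-191) - 385 = 10887 - 385 = 10502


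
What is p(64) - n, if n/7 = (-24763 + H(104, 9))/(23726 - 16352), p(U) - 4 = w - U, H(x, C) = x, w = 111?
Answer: 548687/7374 ≈ 74.408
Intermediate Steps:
p(U) = 115 - U (p(U) = 4 + (111 - U) = 115 - U)
n = -172613/7374 (n = 7*((-24763 + 104)/(23726 - 16352)) = 7*(-24659/7374) = -172613/7374 ≈ -23.408)
p(64) - n = (115 - 1*64) - 1*(-172613/7374) = (115 - 64) + 172613/7374 = 51 + 172613/7374 = 548687/7374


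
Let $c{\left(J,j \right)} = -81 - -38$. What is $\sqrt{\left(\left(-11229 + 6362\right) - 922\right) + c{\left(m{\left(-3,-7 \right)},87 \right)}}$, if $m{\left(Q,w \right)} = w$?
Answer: $54 i \sqrt{2} \approx 76.368 i$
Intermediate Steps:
$c{\left(J,j \right)} = -43$ ($c{\left(J,j \right)} = -81 + 38 = -43$)
$\sqrt{\left(\left(-11229 + 6362\right) - 922\right) + c{\left(m{\left(-3,-7 \right)},87 \right)}} = \sqrt{\left(\left(-11229 + 6362\right) - 922\right) - 43} = \sqrt{\left(-4867 - 922\right) - 43} = \sqrt{-5789 - 43} = \sqrt{-5832} = 54 i \sqrt{2}$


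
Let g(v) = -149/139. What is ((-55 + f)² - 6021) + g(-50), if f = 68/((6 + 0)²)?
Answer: -36043232/11259 ≈ -3201.3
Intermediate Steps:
g(v) = -149/139 (g(v) = -149*1/139 = -149/139)
f = 17/9 (f = 68/(6²) = 68/36 = 68*(1/36) = 17/9 ≈ 1.8889)
((-55 + f)² - 6021) + g(-50) = ((-55 + 17/9)² - 6021) - 149/139 = ((-478/9)² - 6021) - 149/139 = (228484/81 - 6021) - 149/139 = -259217/81 - 149/139 = -36043232/11259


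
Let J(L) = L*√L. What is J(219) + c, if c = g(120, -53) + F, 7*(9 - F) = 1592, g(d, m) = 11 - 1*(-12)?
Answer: -1368/7 + 219*√219 ≈ 3045.5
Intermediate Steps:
g(d, m) = 23 (g(d, m) = 11 + 12 = 23)
F = -1529/7 (F = 9 - ⅐*1592 = 9 - 1592/7 = -1529/7 ≈ -218.43)
J(L) = L^(3/2)
c = -1368/7 (c = 23 - 1529/7 = -1368/7 ≈ -195.43)
J(219) + c = 219^(3/2) - 1368/7 = 219*√219 - 1368/7 = -1368/7 + 219*√219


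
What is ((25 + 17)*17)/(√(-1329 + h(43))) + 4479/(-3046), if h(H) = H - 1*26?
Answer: -4479/3046 - 357*I*√82/164 ≈ -1.4705 - 19.712*I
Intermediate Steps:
h(H) = -26 + H (h(H) = H - 26 = -26 + H)
((25 + 17)*17)/(√(-1329 + h(43))) + 4479/(-3046) = ((25 + 17)*17)/(√(-1329 + (-26 + 43))) + 4479/(-3046) = (42*17)/(√(-1329 + 17)) + 4479*(-1/3046) = 714/(√(-1312)) - 4479/3046 = 714/((4*I*√82)) - 4479/3046 = 714*(-I*√82/328) - 4479/3046 = -357*I*√82/164 - 4479/3046 = -4479/3046 - 357*I*√82/164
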